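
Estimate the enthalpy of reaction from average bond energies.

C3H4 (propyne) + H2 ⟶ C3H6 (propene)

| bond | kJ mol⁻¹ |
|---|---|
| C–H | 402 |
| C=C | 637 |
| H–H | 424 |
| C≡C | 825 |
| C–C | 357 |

Bonds broken (reactants):
  C≡C: 1 × 825 = 825
  C–C: 1 × 357 = 357
  C–H: 4 × 402 = 1608
  H–H: 1 × 424 = 424
  Σ(broken) = 3214 kJ
Bonds formed (products):
  C–C: 1 × 357 = 357
  C–H: 6 × 402 = 2412
  C=C: 1 × 637 = 637
  Σ(formed) = 3406 kJ
ΔH = Σ(broken) − Σ(formed) = 3214 − 3406 = −192 kJ

ΔH ≈ −192 kJ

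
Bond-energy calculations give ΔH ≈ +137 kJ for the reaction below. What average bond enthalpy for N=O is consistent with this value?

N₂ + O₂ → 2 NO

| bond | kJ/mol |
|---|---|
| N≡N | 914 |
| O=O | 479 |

D(N=O) ≈ 628 kJ/mol

Let D be the N=O bond energy.
Σ(broken) = 1×914 + 1×479 = 1393
Σ(formed) = 2×D = 2D
ΔH = Σ(broken) − Σ(formed) = (1393) − (2D) = +1393 − 2D
Setting this equal to +137 kJ gives 2D = 1256, so D = 628 kJ/mol.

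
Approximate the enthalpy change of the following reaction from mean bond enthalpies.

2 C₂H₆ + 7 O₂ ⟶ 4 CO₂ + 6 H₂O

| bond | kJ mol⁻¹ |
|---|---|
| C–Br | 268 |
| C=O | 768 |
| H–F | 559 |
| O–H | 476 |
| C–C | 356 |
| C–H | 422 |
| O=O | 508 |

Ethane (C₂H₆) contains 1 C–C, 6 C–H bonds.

Bonds broken (reactants):
  C–C: 2 × 356 = 712
  C–H: 12 × 422 = 5064
  O=O: 7 × 508 = 3556
  Σ(broken) = 9332 kJ
Bonds formed (products):
  C=O: 8 × 768 = 6144
  O–H: 12 × 476 = 5712
  Σ(formed) = 11856 kJ
ΔH = Σ(broken) − Σ(formed) = 9332 − 11856 = −2524 kJ

ΔH ≈ −2524 kJ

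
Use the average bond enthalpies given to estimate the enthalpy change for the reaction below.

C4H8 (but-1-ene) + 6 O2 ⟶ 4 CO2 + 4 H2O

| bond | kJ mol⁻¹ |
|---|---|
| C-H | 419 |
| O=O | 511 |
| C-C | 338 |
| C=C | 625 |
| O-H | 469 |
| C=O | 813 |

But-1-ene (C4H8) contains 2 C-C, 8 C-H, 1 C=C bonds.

Bonds broken (reactants):
  C-C: 2 × 338 = 676
  C-H: 8 × 419 = 3352
  C=C: 1 × 625 = 625
  O=O: 6 × 511 = 3066
  Σ(broken) = 7719 kJ
Bonds formed (products):
  C=O: 8 × 813 = 6504
  O-H: 8 × 469 = 3752
  Σ(formed) = 10256 kJ
ΔH = Σ(broken) − Σ(formed) = 7719 − 10256 = −2537 kJ

ΔH ≈ −2537 kJ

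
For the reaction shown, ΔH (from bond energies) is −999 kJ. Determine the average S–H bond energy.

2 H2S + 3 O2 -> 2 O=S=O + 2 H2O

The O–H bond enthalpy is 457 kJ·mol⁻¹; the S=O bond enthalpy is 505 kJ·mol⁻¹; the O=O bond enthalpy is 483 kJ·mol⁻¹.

Let D be the S–H bond energy.
Σ(broken) = 3×483 + 4×D = 1449 + 4D
Σ(formed) = 4×457 + 4×505 = 3848
ΔH = Σ(broken) − Σ(formed) = (1449 + 4D) − (3848) = −2399 + 4D
Setting this equal to −999 kJ gives 4D = 1400, so D = 350 kJ/mol.

D(S–H) ≈ 350 kJ/mol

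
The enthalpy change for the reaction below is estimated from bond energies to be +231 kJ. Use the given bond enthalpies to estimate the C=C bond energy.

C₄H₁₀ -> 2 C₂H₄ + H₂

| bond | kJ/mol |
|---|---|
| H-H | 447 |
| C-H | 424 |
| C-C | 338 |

Let D be the C=C bond energy.
Σ(broken) = 3×338 + 10×424 = 5254
Σ(formed) = 8×424 + 2×D + 1×447 = 3839 + 2D
ΔH = Σ(broken) − Σ(formed) = (5254) − (3839 + 2D) = +1415 − 2D
Setting this equal to +231 kJ gives 2D = 1184, so D = 592 kJ/mol.

D(C=C) ≈ 592 kJ/mol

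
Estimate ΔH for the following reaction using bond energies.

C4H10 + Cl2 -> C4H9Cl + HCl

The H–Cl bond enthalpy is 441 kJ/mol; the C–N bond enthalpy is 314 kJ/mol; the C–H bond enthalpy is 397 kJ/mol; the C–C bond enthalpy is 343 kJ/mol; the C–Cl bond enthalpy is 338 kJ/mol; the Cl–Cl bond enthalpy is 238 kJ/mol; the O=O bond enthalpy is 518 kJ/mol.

ΔH ≈ −144 kJ

Bonds broken (reactants):
  C–C: 3 × 343 = 1029
  C–H: 10 × 397 = 3970
  Cl–Cl: 1 × 238 = 238
  Σ(broken) = 5237 kJ
Bonds formed (products):
  C–C: 3 × 343 = 1029
  C–Cl: 1 × 338 = 338
  C–H: 9 × 397 = 3573
  H–Cl: 1 × 441 = 441
  Σ(formed) = 5381 kJ
ΔH = Σ(broken) − Σ(formed) = 5237 − 5381 = −144 kJ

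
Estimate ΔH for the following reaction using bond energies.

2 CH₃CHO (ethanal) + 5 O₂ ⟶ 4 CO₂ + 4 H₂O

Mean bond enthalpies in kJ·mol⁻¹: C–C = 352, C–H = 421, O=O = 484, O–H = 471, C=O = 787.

ΔH ≈ −1998 kJ

Bonds broken (reactants):
  C–C: 2 × 352 = 704
  C–H: 8 × 421 = 3368
  C=O: 2 × 787 = 1574
  O=O: 5 × 484 = 2420
  Σ(broken) = 8066 kJ
Bonds formed (products):
  C=O: 8 × 787 = 6296
  O–H: 8 × 471 = 3768
  Σ(formed) = 10064 kJ
ΔH = Σ(broken) − Σ(formed) = 8066 − 10064 = −1998 kJ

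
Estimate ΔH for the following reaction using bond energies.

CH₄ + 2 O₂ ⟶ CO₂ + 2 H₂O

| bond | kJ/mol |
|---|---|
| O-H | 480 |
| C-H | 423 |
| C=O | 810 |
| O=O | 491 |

Bonds broken (reactants):
  C-H: 4 × 423 = 1692
  O=O: 2 × 491 = 982
  Σ(broken) = 2674 kJ
Bonds formed (products):
  C=O: 2 × 810 = 1620
  O-H: 4 × 480 = 1920
  Σ(formed) = 3540 kJ
ΔH = Σ(broken) − Σ(formed) = 2674 − 3540 = −866 kJ

ΔH ≈ −866 kJ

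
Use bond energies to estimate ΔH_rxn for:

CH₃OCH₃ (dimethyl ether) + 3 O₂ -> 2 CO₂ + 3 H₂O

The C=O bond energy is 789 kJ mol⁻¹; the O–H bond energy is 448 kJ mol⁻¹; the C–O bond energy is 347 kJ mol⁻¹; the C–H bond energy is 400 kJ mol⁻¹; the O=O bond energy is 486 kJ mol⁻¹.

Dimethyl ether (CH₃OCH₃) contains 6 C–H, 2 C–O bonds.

ΔH ≈ −1292 kJ

Bonds broken (reactants):
  C–H: 6 × 400 = 2400
  C–O: 2 × 347 = 694
  O=O: 3 × 486 = 1458
  Σ(broken) = 4552 kJ
Bonds formed (products):
  C=O: 4 × 789 = 3156
  O–H: 6 × 448 = 2688
  Σ(formed) = 5844 kJ
ΔH = Σ(broken) − Σ(formed) = 4552 − 5844 = −1292 kJ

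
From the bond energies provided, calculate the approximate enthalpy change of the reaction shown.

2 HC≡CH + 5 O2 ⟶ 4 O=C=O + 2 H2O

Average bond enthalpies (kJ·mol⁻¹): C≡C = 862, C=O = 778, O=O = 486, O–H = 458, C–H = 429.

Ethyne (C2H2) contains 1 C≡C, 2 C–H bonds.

Bonds broken (reactants):
  C≡C: 2 × 862 = 1724
  C–H: 4 × 429 = 1716
  O=O: 5 × 486 = 2430
  Σ(broken) = 5870 kJ
Bonds formed (products):
  C=O: 8 × 778 = 6224
  O–H: 4 × 458 = 1832
  Σ(formed) = 8056 kJ
ΔH = Σ(broken) − Σ(formed) = 5870 − 8056 = −2186 kJ

ΔH ≈ −2186 kJ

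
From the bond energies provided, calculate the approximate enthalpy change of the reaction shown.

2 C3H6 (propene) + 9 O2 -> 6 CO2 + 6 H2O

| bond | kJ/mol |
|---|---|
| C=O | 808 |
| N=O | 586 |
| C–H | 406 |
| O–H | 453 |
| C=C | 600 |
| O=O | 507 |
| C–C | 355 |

Bonds broken (reactants):
  C–C: 2 × 355 = 710
  C–H: 12 × 406 = 4872
  C=C: 2 × 600 = 1200
  O=O: 9 × 507 = 4563
  Σ(broken) = 11345 kJ
Bonds formed (products):
  C=O: 12 × 808 = 9696
  O–H: 12 × 453 = 5436
  Σ(formed) = 15132 kJ
ΔH = Σ(broken) − Σ(formed) = 11345 − 15132 = −3787 kJ

ΔH ≈ −3787 kJ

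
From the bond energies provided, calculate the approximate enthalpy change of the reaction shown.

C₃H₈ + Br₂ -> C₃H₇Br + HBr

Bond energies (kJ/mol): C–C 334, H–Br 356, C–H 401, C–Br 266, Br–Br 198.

ΔH ≈ −23 kJ

Bonds broken (reactants):
  Br–Br: 1 × 198 = 198
  C–C: 2 × 334 = 668
  C–H: 8 × 401 = 3208
  Σ(broken) = 4074 kJ
Bonds formed (products):
  C–Br: 1 × 266 = 266
  C–C: 2 × 334 = 668
  C–H: 7 × 401 = 2807
  H–Br: 1 × 356 = 356
  Σ(formed) = 4097 kJ
ΔH = Σ(broken) − Σ(formed) = 4074 − 4097 = −23 kJ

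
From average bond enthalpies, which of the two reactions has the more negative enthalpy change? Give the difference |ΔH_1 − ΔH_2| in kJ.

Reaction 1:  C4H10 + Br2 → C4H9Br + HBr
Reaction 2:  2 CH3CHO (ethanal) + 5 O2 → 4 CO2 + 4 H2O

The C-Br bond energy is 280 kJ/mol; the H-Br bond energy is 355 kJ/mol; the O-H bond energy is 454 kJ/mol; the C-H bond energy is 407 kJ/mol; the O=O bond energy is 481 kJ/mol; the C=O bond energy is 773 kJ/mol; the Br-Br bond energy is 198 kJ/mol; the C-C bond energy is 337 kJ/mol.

Reaction 2, by 1905 kJ

Reaction 1:
  Bonds broken (reactants):
    Br-Br: 1 × 198 = 198
    C-C: 3 × 337 = 1011
    C-H: 10 × 407 = 4070
    Σ(broken) = 5279 kJ
  Bonds formed (products):
    C-Br: 1 × 280 = 280
    C-C: 3 × 337 = 1011
    C-H: 9 × 407 = 3663
    H-Br: 1 × 355 = 355
    Σ(formed) = 5309 kJ
  ΔH_1 = 5279 − 5309 = −30 kJ
Reaction 2:
  Bonds broken (reactants):
    C-C: 2 × 337 = 674
    C-H: 8 × 407 = 3256
    C=O: 2 × 773 = 1546
    O=O: 5 × 481 = 2405
    Σ(broken) = 7881 kJ
  Bonds formed (products):
    C=O: 8 × 773 = 6184
    O-H: 8 × 454 = 3632
    Σ(formed) = 9816 kJ
  ΔH_2 = 7881 − 9816 = −1935 kJ
ΔH_1 − ΔH_2 = +1905 kJ, so reaction 2 has the more negative ΔH; |ΔH_1 − ΔH_2| = 1905 kJ.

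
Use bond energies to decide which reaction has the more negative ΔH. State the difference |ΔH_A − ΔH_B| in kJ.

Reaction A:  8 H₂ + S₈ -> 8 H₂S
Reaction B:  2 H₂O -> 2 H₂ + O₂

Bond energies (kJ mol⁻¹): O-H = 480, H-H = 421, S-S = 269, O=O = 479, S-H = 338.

Reaction A, by 487 kJ

Reaction A:
  Bonds broken (reactants):
    H-H: 8 × 421 = 3368
    S-S: 8 × 269 = 2152
    Σ(broken) = 5520 kJ
  Bonds formed (products):
    S-H: 16 × 338 = 5408
    Σ(formed) = 5408 kJ
  ΔH_A = 5520 − 5408 = +112 kJ
Reaction B:
  Bonds broken (reactants):
    O-H: 4 × 480 = 1920
    Σ(broken) = 1920 kJ
  Bonds formed (products):
    H-H: 2 × 421 = 842
    O=O: 1 × 479 = 479
    Σ(formed) = 1321 kJ
  ΔH_B = 1920 − 1321 = +599 kJ
ΔH_A − ΔH_B = −487 kJ, so reaction A has the more negative ΔH; |ΔH_A − ΔH_B| = 487 kJ.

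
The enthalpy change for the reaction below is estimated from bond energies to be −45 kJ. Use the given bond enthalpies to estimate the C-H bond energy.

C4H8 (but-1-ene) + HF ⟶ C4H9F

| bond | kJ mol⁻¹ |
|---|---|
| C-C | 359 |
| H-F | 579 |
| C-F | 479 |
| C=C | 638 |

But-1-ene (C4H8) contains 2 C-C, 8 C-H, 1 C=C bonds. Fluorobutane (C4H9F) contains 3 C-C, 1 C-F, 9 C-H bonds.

Let D be the C-H bond energy.
Σ(broken) = 2×359 + 8×D + 1×638 + 1×579 = 1935 + 8D
Σ(formed) = 3×359 + 1×479 + 9×D = 1556 + 9D
ΔH = Σ(broken) − Σ(formed) = (1935 + 8D) − (1556 + 9D) = +379 − D
Setting this equal to −45 kJ gives D = 424 kJ/mol.

D(C-H) ≈ 424 kJ/mol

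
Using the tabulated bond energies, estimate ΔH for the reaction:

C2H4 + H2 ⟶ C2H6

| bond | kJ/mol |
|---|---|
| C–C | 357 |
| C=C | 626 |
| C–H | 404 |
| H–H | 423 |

ΔH ≈ −116 kJ

Bonds broken (reactants):
  C–H: 4 × 404 = 1616
  C=C: 1 × 626 = 626
  H–H: 1 × 423 = 423
  Σ(broken) = 2665 kJ
Bonds formed (products):
  C–C: 1 × 357 = 357
  C–H: 6 × 404 = 2424
  Σ(formed) = 2781 kJ
ΔH = Σ(broken) − Σ(formed) = 2665 − 2781 = −116 kJ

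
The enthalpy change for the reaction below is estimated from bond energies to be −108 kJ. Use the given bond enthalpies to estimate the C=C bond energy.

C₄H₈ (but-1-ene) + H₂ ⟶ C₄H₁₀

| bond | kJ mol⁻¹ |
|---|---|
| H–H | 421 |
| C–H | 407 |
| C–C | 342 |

Let D be the C=C bond energy.
Σ(broken) = 2×342 + 8×407 + 1×D + 1×421 = 4361 + D
Σ(formed) = 3×342 + 10×407 = 5096
ΔH = Σ(broken) − Σ(formed) = (4361 + D) − (5096) = −735 + D
Setting this equal to −108 kJ gives D = 627 kJ/mol.

D(C=C) ≈ 627 kJ/mol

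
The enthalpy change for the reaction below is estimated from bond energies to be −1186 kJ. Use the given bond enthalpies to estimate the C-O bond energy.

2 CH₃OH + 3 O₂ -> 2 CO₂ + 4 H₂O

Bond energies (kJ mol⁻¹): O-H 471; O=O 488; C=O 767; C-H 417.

D(C-O) ≈ 371 kJ/mol

Let D be the C-O bond energy.
Σ(broken) = 6×417 + 2×D + 2×471 + 3×488 = 4908 + 2D
Σ(formed) = 4×767 + 8×471 = 6836
ΔH = Σ(broken) − Σ(formed) = (4908 + 2D) − (6836) = −1928 + 2D
Setting this equal to −1186 kJ gives 2D = 742, so D = 371 kJ/mol.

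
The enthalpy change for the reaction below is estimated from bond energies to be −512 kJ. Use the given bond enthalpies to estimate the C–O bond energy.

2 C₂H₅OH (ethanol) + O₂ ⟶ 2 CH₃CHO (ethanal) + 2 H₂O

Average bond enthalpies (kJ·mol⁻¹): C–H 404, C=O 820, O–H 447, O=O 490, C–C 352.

D(C–O) ≈ 362 kJ/mol

Let D be the C–O bond energy.
Σ(broken) = 2×352 + 10×404 + 2×D + 2×447 + 1×490 = 6128 + 2D
Σ(formed) = 2×352 + 8×404 + 2×820 + 4×447 = 7364
ΔH = Σ(broken) − Σ(formed) = (6128 + 2D) − (7364) = −1236 + 2D
Setting this equal to −512 kJ gives 2D = 724, so D = 362 kJ/mol.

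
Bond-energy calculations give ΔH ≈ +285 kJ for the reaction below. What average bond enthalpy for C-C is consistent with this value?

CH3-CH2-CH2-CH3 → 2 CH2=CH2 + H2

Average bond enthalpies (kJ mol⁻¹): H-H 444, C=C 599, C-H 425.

Let D be the C-C bond energy.
Σ(broken) = 3×D + 10×425 = 4250 + 3D
Σ(formed) = 8×425 + 2×599 + 1×444 = 5042
ΔH = Σ(broken) − Σ(formed) = (4250 + 3D) − (5042) = −792 + 3D
Setting this equal to +285 kJ gives 3D = 1077, so D = 359 kJ/mol.

D(C-C) ≈ 359 kJ/mol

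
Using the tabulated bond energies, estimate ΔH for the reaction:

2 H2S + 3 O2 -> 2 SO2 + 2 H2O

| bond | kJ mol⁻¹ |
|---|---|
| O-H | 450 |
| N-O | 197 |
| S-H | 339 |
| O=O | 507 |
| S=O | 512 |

ΔH ≈ −971 kJ

Bonds broken (reactants):
  O=O: 3 × 507 = 1521
  S-H: 4 × 339 = 1356
  Σ(broken) = 2877 kJ
Bonds formed (products):
  O-H: 4 × 450 = 1800
  S=O: 4 × 512 = 2048
  Σ(formed) = 3848 kJ
ΔH = Σ(broken) − Σ(formed) = 2877 − 3848 = −971 kJ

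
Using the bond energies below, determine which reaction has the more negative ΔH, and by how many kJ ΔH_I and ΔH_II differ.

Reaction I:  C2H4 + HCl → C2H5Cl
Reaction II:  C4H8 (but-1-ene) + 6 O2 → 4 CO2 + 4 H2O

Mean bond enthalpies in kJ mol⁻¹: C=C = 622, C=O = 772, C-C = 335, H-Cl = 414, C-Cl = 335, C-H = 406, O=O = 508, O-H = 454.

Reaction I:
  Bonds broken (reactants):
    C-H: 4 × 406 = 1624
    C=C: 1 × 622 = 622
    H-Cl: 1 × 414 = 414
    Σ(broken) = 2660 kJ
  Bonds formed (products):
    C-C: 1 × 335 = 335
    C-Cl: 1 × 335 = 335
    C-H: 5 × 406 = 2030
    Σ(formed) = 2700 kJ
  ΔH_I = 2660 − 2700 = −40 kJ
Reaction II:
  Bonds broken (reactants):
    C-C: 2 × 335 = 670
    C-H: 8 × 406 = 3248
    C=C: 1 × 622 = 622
    O=O: 6 × 508 = 3048
    Σ(broken) = 7588 kJ
  Bonds formed (products):
    C=O: 8 × 772 = 6176
    O-H: 8 × 454 = 3632
    Σ(formed) = 9808 kJ
  ΔH_II = 7588 − 9808 = −2220 kJ
ΔH_I − ΔH_II = +2180 kJ, so reaction II has the more negative ΔH; |ΔH_I − ΔH_II| = 2180 kJ.

Reaction II, by 2180 kJ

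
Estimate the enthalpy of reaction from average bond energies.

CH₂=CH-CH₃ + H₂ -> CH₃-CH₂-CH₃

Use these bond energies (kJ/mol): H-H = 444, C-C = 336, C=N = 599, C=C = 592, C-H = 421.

ΔH ≈ −142 kJ

Bonds broken (reactants):
  C-C: 1 × 336 = 336
  C-H: 6 × 421 = 2526
  C=C: 1 × 592 = 592
  H-H: 1 × 444 = 444
  Σ(broken) = 3898 kJ
Bonds formed (products):
  C-C: 2 × 336 = 672
  C-H: 8 × 421 = 3368
  Σ(formed) = 4040 kJ
ΔH = Σ(broken) − Σ(formed) = 3898 − 4040 = −142 kJ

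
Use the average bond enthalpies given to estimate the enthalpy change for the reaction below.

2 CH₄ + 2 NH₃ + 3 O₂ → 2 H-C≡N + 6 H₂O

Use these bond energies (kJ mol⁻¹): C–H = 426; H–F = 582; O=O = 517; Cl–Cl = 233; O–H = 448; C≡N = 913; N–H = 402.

ΔH ≈ −683 kJ

Bonds broken (reactants):
  C–H: 8 × 426 = 3408
  N–H: 6 × 402 = 2412
  O=O: 3 × 517 = 1551
  Σ(broken) = 7371 kJ
Bonds formed (products):
  C≡N: 2 × 913 = 1826
  C–H: 2 × 426 = 852
  O–H: 12 × 448 = 5376
  Σ(formed) = 8054 kJ
ΔH = Σ(broken) − Σ(formed) = 7371 − 8054 = −683 kJ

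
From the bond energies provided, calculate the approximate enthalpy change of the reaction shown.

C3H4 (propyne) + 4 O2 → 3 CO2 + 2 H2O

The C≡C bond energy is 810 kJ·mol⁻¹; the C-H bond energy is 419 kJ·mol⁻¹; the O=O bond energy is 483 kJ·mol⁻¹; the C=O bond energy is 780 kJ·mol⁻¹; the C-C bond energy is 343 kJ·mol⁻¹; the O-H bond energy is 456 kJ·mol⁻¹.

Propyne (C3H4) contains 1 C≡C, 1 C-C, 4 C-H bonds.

Bonds broken (reactants):
  C≡C: 1 × 810 = 810
  C-C: 1 × 343 = 343
  C-H: 4 × 419 = 1676
  O=O: 4 × 483 = 1932
  Σ(broken) = 4761 kJ
Bonds formed (products):
  C=O: 6 × 780 = 4680
  O-H: 4 × 456 = 1824
  Σ(formed) = 6504 kJ
ΔH = Σ(broken) − Σ(formed) = 4761 − 6504 = −1743 kJ

ΔH ≈ −1743 kJ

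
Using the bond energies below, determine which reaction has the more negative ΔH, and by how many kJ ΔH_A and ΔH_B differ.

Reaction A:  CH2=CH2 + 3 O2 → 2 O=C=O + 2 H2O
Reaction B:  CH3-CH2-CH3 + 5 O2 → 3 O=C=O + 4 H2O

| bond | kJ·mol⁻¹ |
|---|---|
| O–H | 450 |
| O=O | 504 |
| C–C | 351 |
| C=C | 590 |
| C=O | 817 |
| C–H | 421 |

Reaction B, by 630 kJ

Reaction A:
  Bonds broken (reactants):
    C–H: 4 × 421 = 1684
    C=C: 1 × 590 = 590
    O=O: 3 × 504 = 1512
    Σ(broken) = 3786 kJ
  Bonds formed (products):
    C=O: 4 × 817 = 3268
    O–H: 4 × 450 = 1800
    Σ(formed) = 5068 kJ
  ΔH_A = 3786 − 5068 = −1282 kJ
Reaction B:
  Bonds broken (reactants):
    C–C: 2 × 351 = 702
    C–H: 8 × 421 = 3368
    O=O: 5 × 504 = 2520
    Σ(broken) = 6590 kJ
  Bonds formed (products):
    C=O: 6 × 817 = 4902
    O–H: 8 × 450 = 3600
    Σ(formed) = 8502 kJ
  ΔH_B = 6590 − 8502 = −1912 kJ
ΔH_A − ΔH_B = +630 kJ, so reaction B has the more negative ΔH; |ΔH_A − ΔH_B| = 630 kJ.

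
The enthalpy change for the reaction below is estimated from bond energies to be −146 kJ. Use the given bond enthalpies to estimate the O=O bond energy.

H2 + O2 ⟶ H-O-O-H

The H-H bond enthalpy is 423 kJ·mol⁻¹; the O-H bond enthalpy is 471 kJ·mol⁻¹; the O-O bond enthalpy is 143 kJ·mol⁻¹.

D(O=O) ≈ 516 kJ/mol

Let D be the O=O bond energy.
Σ(broken) = 1×423 + 1×D = 423 + D
Σ(formed) = 2×471 + 1×143 = 1085
ΔH = Σ(broken) − Σ(formed) = (423 + D) − (1085) = −662 + D
Setting this equal to −146 kJ gives D = 516 kJ/mol.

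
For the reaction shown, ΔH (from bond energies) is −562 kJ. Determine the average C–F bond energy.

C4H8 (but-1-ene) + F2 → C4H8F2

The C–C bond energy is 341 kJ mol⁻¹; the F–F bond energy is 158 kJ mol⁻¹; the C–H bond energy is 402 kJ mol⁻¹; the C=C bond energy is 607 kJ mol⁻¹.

D(C–F) ≈ 493 kJ/mol

Let D be the C–F bond energy.
Σ(broken) = 2×341 + 8×402 + 1×607 + 1×158 = 4663
Σ(formed) = 3×341 + 2×D + 8×402 = 4239 + 2D
ΔH = Σ(broken) − Σ(formed) = (4663) − (4239 + 2D) = +424 − 2D
Setting this equal to −562 kJ gives 2D = 986, so D = 493 kJ/mol.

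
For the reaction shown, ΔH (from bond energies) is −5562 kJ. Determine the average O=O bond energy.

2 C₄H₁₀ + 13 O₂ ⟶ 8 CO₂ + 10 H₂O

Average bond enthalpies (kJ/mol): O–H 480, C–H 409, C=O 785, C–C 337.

D(O=O) ≈ 492 kJ/mol

Let D be the O=O bond energy.
Σ(broken) = 6×337 + 20×409 + 13×D = 10202 + 13D
Σ(formed) = 16×785 + 20×480 = 22160
ΔH = Σ(broken) − Σ(formed) = (10202 + 13D) − (22160) = −11958 + 13D
Setting this equal to −5562 kJ gives 13D = 6396, so D = 492 kJ/mol.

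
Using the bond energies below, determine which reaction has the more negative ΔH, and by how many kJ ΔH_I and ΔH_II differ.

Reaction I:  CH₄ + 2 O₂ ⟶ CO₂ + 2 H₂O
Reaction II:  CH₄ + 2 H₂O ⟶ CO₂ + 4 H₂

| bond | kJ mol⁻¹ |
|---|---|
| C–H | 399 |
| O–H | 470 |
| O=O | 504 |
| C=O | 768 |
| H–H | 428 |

Reaction I:
  Bonds broken (reactants):
    C–H: 4 × 399 = 1596
    O=O: 2 × 504 = 1008
    Σ(broken) = 2604 kJ
  Bonds formed (products):
    C=O: 2 × 768 = 1536
    O–H: 4 × 470 = 1880
    Σ(formed) = 3416 kJ
  ΔH_I = 2604 − 3416 = −812 kJ
Reaction II:
  Bonds broken (reactants):
    C–H: 4 × 399 = 1596
    O–H: 4 × 470 = 1880
    Σ(broken) = 3476 kJ
  Bonds formed (products):
    C=O: 2 × 768 = 1536
    H–H: 4 × 428 = 1712
    Σ(formed) = 3248 kJ
  ΔH_II = 3476 − 3248 = +228 kJ
ΔH_I − ΔH_II = −1040 kJ, so reaction I has the more negative ΔH; |ΔH_I − ΔH_II| = 1040 kJ.

Reaction I, by 1040 kJ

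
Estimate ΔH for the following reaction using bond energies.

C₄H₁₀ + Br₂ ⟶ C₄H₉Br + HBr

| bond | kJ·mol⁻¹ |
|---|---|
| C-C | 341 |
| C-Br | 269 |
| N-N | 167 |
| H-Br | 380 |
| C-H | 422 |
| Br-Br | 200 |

ΔH ≈ −27 kJ

Bonds broken (reactants):
  Br-Br: 1 × 200 = 200
  C-C: 3 × 341 = 1023
  C-H: 10 × 422 = 4220
  Σ(broken) = 5443 kJ
Bonds formed (products):
  C-Br: 1 × 269 = 269
  C-C: 3 × 341 = 1023
  C-H: 9 × 422 = 3798
  H-Br: 1 × 380 = 380
  Σ(formed) = 5470 kJ
ΔH = Σ(broken) − Σ(formed) = 5443 − 5470 = −27 kJ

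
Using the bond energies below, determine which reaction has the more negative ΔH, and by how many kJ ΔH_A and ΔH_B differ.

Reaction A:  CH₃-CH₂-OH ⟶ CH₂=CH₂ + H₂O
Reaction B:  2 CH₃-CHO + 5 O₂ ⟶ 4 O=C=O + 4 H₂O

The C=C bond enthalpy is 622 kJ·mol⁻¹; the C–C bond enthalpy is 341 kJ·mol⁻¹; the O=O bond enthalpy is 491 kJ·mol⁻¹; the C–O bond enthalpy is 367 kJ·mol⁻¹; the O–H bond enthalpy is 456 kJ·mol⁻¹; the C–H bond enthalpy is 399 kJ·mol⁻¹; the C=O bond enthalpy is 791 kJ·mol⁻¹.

Reaction A:
  Bonds broken (reactants):
    C–C: 1 × 341 = 341
    C–H: 5 × 399 = 1995
    C–O: 1 × 367 = 367
    O–H: 1 × 456 = 456
    Σ(broken) = 3159 kJ
  Bonds formed (products):
    C–H: 4 × 399 = 1596
    C=C: 1 × 622 = 622
    O–H: 2 × 456 = 912
    Σ(formed) = 3130 kJ
  ΔH_A = 3159 − 3130 = +29 kJ
Reaction B:
  Bonds broken (reactants):
    C–C: 2 × 341 = 682
    C–H: 8 × 399 = 3192
    C=O: 2 × 791 = 1582
    O=O: 5 × 491 = 2455
    Σ(broken) = 7911 kJ
  Bonds formed (products):
    C=O: 8 × 791 = 6328
    O–H: 8 × 456 = 3648
    Σ(formed) = 9976 kJ
  ΔH_B = 7911 − 9976 = −2065 kJ
ΔH_A − ΔH_B = +2094 kJ, so reaction B has the more negative ΔH; |ΔH_A − ΔH_B| = 2094 kJ.

Reaction B, by 2094 kJ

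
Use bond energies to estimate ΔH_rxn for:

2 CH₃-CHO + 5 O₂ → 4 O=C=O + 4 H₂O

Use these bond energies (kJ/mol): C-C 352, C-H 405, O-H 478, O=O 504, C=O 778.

Bonds broken (reactants):
  C-C: 2 × 352 = 704
  C-H: 8 × 405 = 3240
  C=O: 2 × 778 = 1556
  O=O: 5 × 504 = 2520
  Σ(broken) = 8020 kJ
Bonds formed (products):
  C=O: 8 × 778 = 6224
  O-H: 8 × 478 = 3824
  Σ(formed) = 10048 kJ
ΔH = Σ(broken) − Σ(formed) = 8020 − 10048 = −2028 kJ

ΔH ≈ −2028 kJ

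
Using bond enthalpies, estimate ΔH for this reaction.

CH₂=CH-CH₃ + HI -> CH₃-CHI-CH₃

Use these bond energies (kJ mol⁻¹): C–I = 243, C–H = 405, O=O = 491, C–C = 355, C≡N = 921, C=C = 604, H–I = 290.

ΔH ≈ −109 kJ

Bonds broken (reactants):
  C–C: 1 × 355 = 355
  C–H: 6 × 405 = 2430
  C=C: 1 × 604 = 604
  H–I: 1 × 290 = 290
  Σ(broken) = 3679 kJ
Bonds formed (products):
  C–C: 2 × 355 = 710
  C–H: 7 × 405 = 2835
  C–I: 1 × 243 = 243
  Σ(formed) = 3788 kJ
ΔH = Σ(broken) − Σ(formed) = 3679 − 3788 = −109 kJ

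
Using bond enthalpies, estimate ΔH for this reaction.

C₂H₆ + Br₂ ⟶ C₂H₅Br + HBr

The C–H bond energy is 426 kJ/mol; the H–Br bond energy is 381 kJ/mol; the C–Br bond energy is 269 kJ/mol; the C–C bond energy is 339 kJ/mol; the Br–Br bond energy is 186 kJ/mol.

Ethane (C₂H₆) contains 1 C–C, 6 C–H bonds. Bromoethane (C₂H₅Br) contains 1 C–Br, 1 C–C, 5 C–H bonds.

ΔH ≈ −38 kJ

Bonds broken (reactants):
  Br–Br: 1 × 186 = 186
  C–C: 1 × 339 = 339
  C–H: 6 × 426 = 2556
  Σ(broken) = 3081 kJ
Bonds formed (products):
  C–Br: 1 × 269 = 269
  C–C: 1 × 339 = 339
  C–H: 5 × 426 = 2130
  H–Br: 1 × 381 = 381
  Σ(formed) = 3119 kJ
ΔH = Σ(broken) − Σ(formed) = 3081 − 3119 = −38 kJ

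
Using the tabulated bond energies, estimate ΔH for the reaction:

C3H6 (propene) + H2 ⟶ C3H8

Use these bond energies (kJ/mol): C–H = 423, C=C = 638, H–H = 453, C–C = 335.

ΔH ≈ −90 kJ

Bonds broken (reactants):
  C–C: 1 × 335 = 335
  C–H: 6 × 423 = 2538
  C=C: 1 × 638 = 638
  H–H: 1 × 453 = 453
  Σ(broken) = 3964 kJ
Bonds formed (products):
  C–C: 2 × 335 = 670
  C–H: 8 × 423 = 3384
  Σ(formed) = 4054 kJ
ΔH = Σ(broken) − Σ(formed) = 3964 − 4054 = −90 kJ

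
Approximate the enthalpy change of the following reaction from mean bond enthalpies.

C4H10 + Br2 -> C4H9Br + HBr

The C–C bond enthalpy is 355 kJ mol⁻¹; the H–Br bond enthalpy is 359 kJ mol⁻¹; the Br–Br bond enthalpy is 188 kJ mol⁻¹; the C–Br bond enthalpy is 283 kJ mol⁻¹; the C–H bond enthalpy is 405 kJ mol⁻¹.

ΔH ≈ −49 kJ

Bonds broken (reactants):
  Br–Br: 1 × 188 = 188
  C–C: 3 × 355 = 1065
  C–H: 10 × 405 = 4050
  Σ(broken) = 5303 kJ
Bonds formed (products):
  C–Br: 1 × 283 = 283
  C–C: 3 × 355 = 1065
  C–H: 9 × 405 = 3645
  H–Br: 1 × 359 = 359
  Σ(formed) = 5352 kJ
ΔH = Σ(broken) − Σ(formed) = 5303 − 5352 = −49 kJ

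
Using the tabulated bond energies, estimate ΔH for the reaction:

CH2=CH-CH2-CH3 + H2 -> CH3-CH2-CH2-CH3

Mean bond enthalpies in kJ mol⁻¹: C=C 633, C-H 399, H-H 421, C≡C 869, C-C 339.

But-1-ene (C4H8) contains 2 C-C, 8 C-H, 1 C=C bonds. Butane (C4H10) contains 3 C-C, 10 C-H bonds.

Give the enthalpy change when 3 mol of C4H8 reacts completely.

ΔH = −249 kJ

Bonds broken (reactants):
  C-C: 2 × 339 = 678
  C-H: 8 × 399 = 3192
  C=C: 1 × 633 = 633
  H-H: 1 × 421 = 421
  Σ(broken) = 4924 kJ
Bonds formed (products):
  C-C: 3 × 339 = 1017
  C-H: 10 × 399 = 3990
  Σ(formed) = 5007 kJ
ΔH = Σ(broken) − Σ(formed) = 4924 − 5007 = −83 kJ
For 3× the reaction as written: 3 × (−83) = −249 kJ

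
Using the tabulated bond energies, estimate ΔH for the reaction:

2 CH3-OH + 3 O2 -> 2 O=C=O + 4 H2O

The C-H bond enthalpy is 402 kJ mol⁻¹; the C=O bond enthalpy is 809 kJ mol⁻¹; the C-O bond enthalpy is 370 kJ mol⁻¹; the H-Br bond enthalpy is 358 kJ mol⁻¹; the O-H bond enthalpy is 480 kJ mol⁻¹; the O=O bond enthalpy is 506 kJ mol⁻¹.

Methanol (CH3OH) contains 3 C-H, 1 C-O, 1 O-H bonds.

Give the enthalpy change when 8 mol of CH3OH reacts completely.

ΔH = −5784 kJ

Bonds broken (reactants):
  C-H: 6 × 402 = 2412
  C-O: 2 × 370 = 740
  O-H: 2 × 480 = 960
  O=O: 3 × 506 = 1518
  Σ(broken) = 5630 kJ
Bonds formed (products):
  C=O: 4 × 809 = 3236
  O-H: 8 × 480 = 3840
  Σ(formed) = 7076 kJ
ΔH = Σ(broken) − Σ(formed) = 5630 − 7076 = −1446 kJ
For 4× the reaction as written: 4 × (−1446) = −5784 kJ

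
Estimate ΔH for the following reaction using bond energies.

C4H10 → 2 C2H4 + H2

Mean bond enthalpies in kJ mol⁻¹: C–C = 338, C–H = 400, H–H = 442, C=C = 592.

ΔH ≈ +188 kJ

Bonds broken (reactants):
  C–C: 3 × 338 = 1014
  C–H: 10 × 400 = 4000
  Σ(broken) = 5014 kJ
Bonds formed (products):
  C–H: 8 × 400 = 3200
  C=C: 2 × 592 = 1184
  H–H: 1 × 442 = 442
  Σ(formed) = 4826 kJ
ΔH = Σ(broken) − Σ(formed) = 5014 − 4826 = +188 kJ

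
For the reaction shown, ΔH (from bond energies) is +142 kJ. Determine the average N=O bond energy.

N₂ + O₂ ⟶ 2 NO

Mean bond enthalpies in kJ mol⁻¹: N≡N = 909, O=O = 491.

D(N=O) ≈ 629 kJ/mol

Let D be the N=O bond energy.
Σ(broken) = 1×909 + 1×491 = 1400
Σ(formed) = 2×D = 2D
ΔH = Σ(broken) − Σ(formed) = (1400) − (2D) = +1400 − 2D
Setting this equal to +142 kJ gives 2D = 1258, so D = 629 kJ/mol.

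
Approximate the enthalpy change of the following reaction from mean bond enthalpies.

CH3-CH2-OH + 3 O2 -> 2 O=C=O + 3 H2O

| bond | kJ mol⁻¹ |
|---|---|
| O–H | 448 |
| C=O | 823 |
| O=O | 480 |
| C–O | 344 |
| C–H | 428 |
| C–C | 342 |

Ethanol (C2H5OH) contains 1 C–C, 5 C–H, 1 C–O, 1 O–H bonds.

ΔH ≈ −1266 kJ

Bonds broken (reactants):
  C–C: 1 × 342 = 342
  C–H: 5 × 428 = 2140
  C–O: 1 × 344 = 344
  O–H: 1 × 448 = 448
  O=O: 3 × 480 = 1440
  Σ(broken) = 4714 kJ
Bonds formed (products):
  C=O: 4 × 823 = 3292
  O–H: 6 × 448 = 2688
  Σ(formed) = 5980 kJ
ΔH = Σ(broken) − Σ(formed) = 4714 − 5980 = −1266 kJ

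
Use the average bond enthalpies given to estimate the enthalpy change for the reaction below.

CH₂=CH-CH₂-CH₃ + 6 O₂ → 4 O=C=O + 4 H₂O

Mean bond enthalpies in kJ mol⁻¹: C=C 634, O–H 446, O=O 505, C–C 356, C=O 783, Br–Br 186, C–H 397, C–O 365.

Bonds broken (reactants):
  C–C: 2 × 356 = 712
  C–H: 8 × 397 = 3176
  C=C: 1 × 634 = 634
  O=O: 6 × 505 = 3030
  Σ(broken) = 7552 kJ
Bonds formed (products):
  C=O: 8 × 783 = 6264
  O–H: 8 × 446 = 3568
  Σ(formed) = 9832 kJ
ΔH = Σ(broken) − Σ(formed) = 7552 − 9832 = −2280 kJ

ΔH ≈ −2280 kJ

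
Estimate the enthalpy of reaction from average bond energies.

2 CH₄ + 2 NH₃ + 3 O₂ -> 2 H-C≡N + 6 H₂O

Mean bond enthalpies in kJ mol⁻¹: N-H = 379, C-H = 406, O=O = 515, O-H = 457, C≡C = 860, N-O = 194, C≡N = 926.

ΔH ≈ −1081 kJ

Bonds broken (reactants):
  C-H: 8 × 406 = 3248
  N-H: 6 × 379 = 2274
  O=O: 3 × 515 = 1545
  Σ(broken) = 7067 kJ
Bonds formed (products):
  C≡N: 2 × 926 = 1852
  C-H: 2 × 406 = 812
  O-H: 12 × 457 = 5484
  Σ(formed) = 8148 kJ
ΔH = Σ(broken) − Σ(formed) = 7067 − 8148 = −1081 kJ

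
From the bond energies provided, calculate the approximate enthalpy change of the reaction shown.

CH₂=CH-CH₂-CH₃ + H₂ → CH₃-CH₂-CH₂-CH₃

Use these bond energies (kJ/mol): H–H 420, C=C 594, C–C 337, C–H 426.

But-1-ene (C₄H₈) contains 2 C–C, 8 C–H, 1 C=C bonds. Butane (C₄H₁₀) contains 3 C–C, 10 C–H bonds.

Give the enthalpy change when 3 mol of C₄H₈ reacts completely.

ΔH = −525 kJ

Bonds broken (reactants):
  C–C: 2 × 337 = 674
  C–H: 8 × 426 = 3408
  C=C: 1 × 594 = 594
  H–H: 1 × 420 = 420
  Σ(broken) = 5096 kJ
Bonds formed (products):
  C–C: 3 × 337 = 1011
  C–H: 10 × 426 = 4260
  Σ(formed) = 5271 kJ
ΔH = Σ(broken) − Σ(formed) = 5096 − 5271 = −175 kJ
For 3× the reaction as written: 3 × (−175) = −525 kJ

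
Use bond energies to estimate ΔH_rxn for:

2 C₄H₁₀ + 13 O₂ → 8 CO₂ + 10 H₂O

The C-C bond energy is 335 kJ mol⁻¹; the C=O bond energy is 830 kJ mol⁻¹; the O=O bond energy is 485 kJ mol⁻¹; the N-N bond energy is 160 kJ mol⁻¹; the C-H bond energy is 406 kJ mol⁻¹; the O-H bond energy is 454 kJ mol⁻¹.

ΔH ≈ −5925 kJ

Bonds broken (reactants):
  C-C: 6 × 335 = 2010
  C-H: 20 × 406 = 8120
  O=O: 13 × 485 = 6305
  Σ(broken) = 16435 kJ
Bonds formed (products):
  C=O: 16 × 830 = 13280
  O-H: 20 × 454 = 9080
  Σ(formed) = 22360 kJ
ΔH = Σ(broken) − Σ(formed) = 16435 − 22360 = −5925 kJ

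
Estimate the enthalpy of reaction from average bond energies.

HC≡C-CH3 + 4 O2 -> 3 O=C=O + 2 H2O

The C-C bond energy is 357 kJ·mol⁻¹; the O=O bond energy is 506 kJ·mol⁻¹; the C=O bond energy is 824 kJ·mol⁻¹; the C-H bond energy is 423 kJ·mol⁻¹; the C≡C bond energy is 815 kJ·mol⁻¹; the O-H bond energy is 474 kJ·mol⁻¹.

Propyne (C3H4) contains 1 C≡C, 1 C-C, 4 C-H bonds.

Bonds broken (reactants):
  C≡C: 1 × 815 = 815
  C-C: 1 × 357 = 357
  C-H: 4 × 423 = 1692
  O=O: 4 × 506 = 2024
  Σ(broken) = 4888 kJ
Bonds formed (products):
  C=O: 6 × 824 = 4944
  O-H: 4 × 474 = 1896
  Σ(formed) = 6840 kJ
ΔH = Σ(broken) − Σ(formed) = 4888 − 6840 = −1952 kJ

ΔH ≈ −1952 kJ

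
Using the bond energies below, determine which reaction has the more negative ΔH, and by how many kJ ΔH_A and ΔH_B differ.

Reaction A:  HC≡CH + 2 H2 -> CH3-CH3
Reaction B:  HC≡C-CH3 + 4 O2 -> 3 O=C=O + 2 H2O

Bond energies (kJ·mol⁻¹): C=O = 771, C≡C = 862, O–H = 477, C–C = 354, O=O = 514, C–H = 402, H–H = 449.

Reaction A:
  Bonds broken (reactants):
    C≡C: 1 × 862 = 862
    C–H: 2 × 402 = 804
    H–H: 2 × 449 = 898
    Σ(broken) = 2564 kJ
  Bonds formed (products):
    C–C: 1 × 354 = 354
    C–H: 6 × 402 = 2412
    Σ(formed) = 2766 kJ
  ΔH_A = 2564 − 2766 = −202 kJ
Reaction B:
  Bonds broken (reactants):
    C≡C: 1 × 862 = 862
    C–C: 1 × 354 = 354
    C–H: 4 × 402 = 1608
    O=O: 4 × 514 = 2056
    Σ(broken) = 4880 kJ
  Bonds formed (products):
    C=O: 6 × 771 = 4626
    O–H: 4 × 477 = 1908
    Σ(formed) = 6534 kJ
  ΔH_B = 4880 − 6534 = −1654 kJ
ΔH_A − ΔH_B = +1452 kJ, so reaction B has the more negative ΔH; |ΔH_A − ΔH_B| = 1452 kJ.

Reaction B, by 1452 kJ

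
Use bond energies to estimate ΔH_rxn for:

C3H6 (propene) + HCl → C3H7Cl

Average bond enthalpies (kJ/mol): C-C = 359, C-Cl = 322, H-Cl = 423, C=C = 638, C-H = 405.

ΔH ≈ −25 kJ

Bonds broken (reactants):
  C-C: 1 × 359 = 359
  C-H: 6 × 405 = 2430
  C=C: 1 × 638 = 638
  H-Cl: 1 × 423 = 423
  Σ(broken) = 3850 kJ
Bonds formed (products):
  C-C: 2 × 359 = 718
  C-Cl: 1 × 322 = 322
  C-H: 7 × 405 = 2835
  Σ(formed) = 3875 kJ
ΔH = Σ(broken) − Σ(formed) = 3850 − 3875 = −25 kJ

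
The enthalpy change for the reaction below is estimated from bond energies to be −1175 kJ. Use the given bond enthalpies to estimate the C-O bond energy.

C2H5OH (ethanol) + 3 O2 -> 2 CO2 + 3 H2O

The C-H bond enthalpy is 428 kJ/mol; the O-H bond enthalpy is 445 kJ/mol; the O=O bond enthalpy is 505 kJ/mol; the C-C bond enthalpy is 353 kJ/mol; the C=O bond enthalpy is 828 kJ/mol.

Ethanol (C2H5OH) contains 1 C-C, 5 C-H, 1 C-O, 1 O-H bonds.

Let D be the C-O bond energy.
Σ(broken) = 1×353 + 5×428 + 1×D + 1×445 + 3×505 = 4453 + D
Σ(formed) = 4×828 + 6×445 = 5982
ΔH = Σ(broken) − Σ(formed) = (4453 + D) − (5982) = −1529 + D
Setting this equal to −1175 kJ gives D = 354 kJ/mol.

D(C-O) ≈ 354 kJ/mol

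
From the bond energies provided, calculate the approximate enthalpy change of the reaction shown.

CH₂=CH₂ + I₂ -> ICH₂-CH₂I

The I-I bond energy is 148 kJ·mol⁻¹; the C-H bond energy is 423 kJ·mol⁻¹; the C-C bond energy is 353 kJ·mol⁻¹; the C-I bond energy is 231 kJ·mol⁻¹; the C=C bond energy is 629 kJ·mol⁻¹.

ΔH ≈ −38 kJ

Bonds broken (reactants):
  C-H: 4 × 423 = 1692
  C=C: 1 × 629 = 629
  I-I: 1 × 148 = 148
  Σ(broken) = 2469 kJ
Bonds formed (products):
  C-C: 1 × 353 = 353
  C-H: 4 × 423 = 1692
  C-I: 2 × 231 = 462
  Σ(formed) = 2507 kJ
ΔH = Σ(broken) − Σ(formed) = 2469 − 2507 = −38 kJ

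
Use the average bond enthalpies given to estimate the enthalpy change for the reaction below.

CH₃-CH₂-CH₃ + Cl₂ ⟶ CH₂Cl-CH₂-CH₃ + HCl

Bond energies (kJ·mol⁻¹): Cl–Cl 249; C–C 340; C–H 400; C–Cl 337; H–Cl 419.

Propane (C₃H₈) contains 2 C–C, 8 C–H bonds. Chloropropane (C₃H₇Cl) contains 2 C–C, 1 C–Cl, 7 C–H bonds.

ΔH ≈ −107 kJ

Bonds broken (reactants):
  C–C: 2 × 340 = 680
  C–H: 8 × 400 = 3200
  Cl–Cl: 1 × 249 = 249
  Σ(broken) = 4129 kJ
Bonds formed (products):
  C–C: 2 × 340 = 680
  C–Cl: 1 × 337 = 337
  C–H: 7 × 400 = 2800
  H–Cl: 1 × 419 = 419
  Σ(formed) = 4236 kJ
ΔH = Σ(broken) − Σ(formed) = 4129 − 4236 = −107 kJ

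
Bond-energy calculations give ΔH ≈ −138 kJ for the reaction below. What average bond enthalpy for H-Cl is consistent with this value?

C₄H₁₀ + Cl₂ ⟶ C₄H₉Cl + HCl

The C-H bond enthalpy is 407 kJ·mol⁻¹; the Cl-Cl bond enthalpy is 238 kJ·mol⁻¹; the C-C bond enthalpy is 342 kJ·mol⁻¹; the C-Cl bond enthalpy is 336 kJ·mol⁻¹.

Let D be the H-Cl bond energy.
Σ(broken) = 3×342 + 10×407 + 1×238 = 5334
Σ(formed) = 3×342 + 1×336 + 9×407 + 1×D = 5025 + D
ΔH = Σ(broken) − Σ(formed) = (5334) − (5025 + D) = +309 − D
Setting this equal to −138 kJ gives D = 447 kJ/mol.

D(H-Cl) ≈ 447 kJ/mol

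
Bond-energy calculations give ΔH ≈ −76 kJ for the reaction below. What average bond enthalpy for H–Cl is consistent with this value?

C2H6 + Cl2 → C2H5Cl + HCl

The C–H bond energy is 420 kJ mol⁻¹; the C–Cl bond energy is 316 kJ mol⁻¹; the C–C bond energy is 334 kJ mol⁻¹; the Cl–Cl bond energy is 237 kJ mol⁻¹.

D(H–Cl) ≈ 417 kJ/mol

Let D be the H–Cl bond energy.
Σ(broken) = 1×334 + 6×420 + 1×237 = 3091
Σ(formed) = 1×334 + 1×316 + 5×420 + 1×D = 2750 + D
ΔH = Σ(broken) − Σ(formed) = (3091) − (2750 + D) = +341 − D
Setting this equal to −76 kJ gives D = 417 kJ/mol.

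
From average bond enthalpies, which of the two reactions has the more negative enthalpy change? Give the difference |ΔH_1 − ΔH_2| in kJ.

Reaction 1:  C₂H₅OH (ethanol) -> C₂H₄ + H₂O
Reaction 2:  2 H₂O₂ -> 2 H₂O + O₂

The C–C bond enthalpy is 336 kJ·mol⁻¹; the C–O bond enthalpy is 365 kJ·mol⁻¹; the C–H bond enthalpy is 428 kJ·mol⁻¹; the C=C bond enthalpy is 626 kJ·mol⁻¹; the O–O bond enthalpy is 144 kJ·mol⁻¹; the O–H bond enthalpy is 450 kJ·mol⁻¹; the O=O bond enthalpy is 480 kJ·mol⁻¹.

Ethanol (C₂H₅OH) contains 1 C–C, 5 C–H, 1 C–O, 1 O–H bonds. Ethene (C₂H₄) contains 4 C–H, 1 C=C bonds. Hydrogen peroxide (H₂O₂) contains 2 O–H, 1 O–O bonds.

Reaction 2, by 245 kJ

Reaction 1:
  Bonds broken (reactants):
    C–C: 1 × 336 = 336
    C–H: 5 × 428 = 2140
    C–O: 1 × 365 = 365
    O–H: 1 × 450 = 450
    Σ(broken) = 3291 kJ
  Bonds formed (products):
    C–H: 4 × 428 = 1712
    C=C: 1 × 626 = 626
    O–H: 2 × 450 = 900
    Σ(formed) = 3238 kJ
  ΔH_1 = 3291 − 3238 = +53 kJ
Reaction 2:
  Bonds broken (reactants):
    O–H: 4 × 450 = 1800
    O–O: 2 × 144 = 288
    Σ(broken) = 2088 kJ
  Bonds formed (products):
    O–H: 4 × 450 = 1800
    O=O: 1 × 480 = 480
    Σ(formed) = 2280 kJ
  ΔH_2 = 2088 − 2280 = −192 kJ
ΔH_1 − ΔH_2 = +245 kJ, so reaction 2 has the more negative ΔH; |ΔH_1 − ΔH_2| = 245 kJ.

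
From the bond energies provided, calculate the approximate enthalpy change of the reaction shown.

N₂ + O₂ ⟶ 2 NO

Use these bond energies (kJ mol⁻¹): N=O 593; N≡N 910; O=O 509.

ΔH ≈ +233 kJ

Bonds broken (reactants):
  N≡N: 1 × 910 = 910
  O=O: 1 × 509 = 509
  Σ(broken) = 1419 kJ
Bonds formed (products):
  N=O: 2 × 593 = 1186
  Σ(formed) = 1186 kJ
ΔH = Σ(broken) − Σ(formed) = 1419 − 1186 = +233 kJ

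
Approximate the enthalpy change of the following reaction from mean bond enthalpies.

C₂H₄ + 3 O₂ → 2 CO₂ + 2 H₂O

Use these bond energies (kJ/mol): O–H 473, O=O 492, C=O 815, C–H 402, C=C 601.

Bonds broken (reactants):
  C–H: 4 × 402 = 1608
  C=C: 1 × 601 = 601
  O=O: 3 × 492 = 1476
  Σ(broken) = 3685 kJ
Bonds formed (products):
  C=O: 4 × 815 = 3260
  O–H: 4 × 473 = 1892
  Σ(formed) = 5152 kJ
ΔH = Σ(broken) − Σ(formed) = 3685 − 5152 = −1467 kJ

ΔH ≈ −1467 kJ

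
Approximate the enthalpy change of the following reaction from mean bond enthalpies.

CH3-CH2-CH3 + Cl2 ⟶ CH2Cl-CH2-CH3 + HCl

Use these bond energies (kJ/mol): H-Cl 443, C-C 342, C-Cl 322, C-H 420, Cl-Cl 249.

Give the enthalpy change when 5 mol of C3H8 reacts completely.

ΔH = −480 kJ

Bonds broken (reactants):
  C-C: 2 × 342 = 684
  C-H: 8 × 420 = 3360
  Cl-Cl: 1 × 249 = 249
  Σ(broken) = 4293 kJ
Bonds formed (products):
  C-C: 2 × 342 = 684
  C-Cl: 1 × 322 = 322
  C-H: 7 × 420 = 2940
  H-Cl: 1 × 443 = 443
  Σ(formed) = 4389 kJ
ΔH = Σ(broken) − Σ(formed) = 4293 − 4389 = −96 kJ
For 5× the reaction as written: 5 × (−96) = −480 kJ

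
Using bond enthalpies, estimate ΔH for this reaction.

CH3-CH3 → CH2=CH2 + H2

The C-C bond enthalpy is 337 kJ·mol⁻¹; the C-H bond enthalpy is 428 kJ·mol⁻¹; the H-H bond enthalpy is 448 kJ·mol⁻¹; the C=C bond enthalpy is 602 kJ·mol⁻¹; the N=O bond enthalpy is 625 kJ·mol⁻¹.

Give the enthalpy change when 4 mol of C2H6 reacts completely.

Bonds broken (reactants):
  C-C: 1 × 337 = 337
  C-H: 6 × 428 = 2568
  Σ(broken) = 2905 kJ
Bonds formed (products):
  C-H: 4 × 428 = 1712
  C=C: 1 × 602 = 602
  H-H: 1 × 448 = 448
  Σ(formed) = 2762 kJ
ΔH = Σ(broken) − Σ(formed) = 2905 − 2762 = +143 kJ
For 4× the reaction as written: 4 × (+143) = +572 kJ

ΔH = +572 kJ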